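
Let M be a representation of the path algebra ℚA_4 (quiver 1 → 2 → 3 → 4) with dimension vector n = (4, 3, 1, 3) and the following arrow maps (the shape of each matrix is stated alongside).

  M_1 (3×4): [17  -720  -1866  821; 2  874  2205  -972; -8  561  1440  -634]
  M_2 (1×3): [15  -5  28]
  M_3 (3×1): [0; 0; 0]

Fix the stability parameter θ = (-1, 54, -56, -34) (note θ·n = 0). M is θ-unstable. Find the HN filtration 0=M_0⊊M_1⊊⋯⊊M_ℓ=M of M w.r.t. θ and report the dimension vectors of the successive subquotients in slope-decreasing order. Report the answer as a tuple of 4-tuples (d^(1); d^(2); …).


Barcode: M ≅ I[1,1], I[1,2]^2, I[1,3], I[4,4]^3. HN layers by μ_θ (3 steps, strictly decreasing):
  μ^(1)=54; μ^(2)=-1; μ^(3)=-34

((0, 2, 0, 0); (4, 1, 1, 0); (0, 0, 0, 3))


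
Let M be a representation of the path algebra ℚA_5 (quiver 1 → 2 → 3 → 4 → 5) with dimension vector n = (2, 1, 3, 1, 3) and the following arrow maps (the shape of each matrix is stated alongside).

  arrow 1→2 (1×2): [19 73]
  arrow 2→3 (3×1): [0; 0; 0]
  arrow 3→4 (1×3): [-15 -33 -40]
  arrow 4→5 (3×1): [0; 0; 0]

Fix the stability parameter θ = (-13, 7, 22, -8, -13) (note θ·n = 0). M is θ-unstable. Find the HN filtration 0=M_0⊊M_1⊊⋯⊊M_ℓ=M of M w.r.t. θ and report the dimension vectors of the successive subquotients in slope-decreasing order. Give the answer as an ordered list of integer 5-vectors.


Interval decomposition of M: I[1,1], I[1,2], I[3,3]^2, I[3,4], I[5,5]^3.
HN type (ℓ=3): μ^(1)=22; μ^(2)=7; μ^(3)=-13

((0, 0, 2, 0, 0); (0, 1, 1, 1, 0); (2, 0, 0, 0, 3))


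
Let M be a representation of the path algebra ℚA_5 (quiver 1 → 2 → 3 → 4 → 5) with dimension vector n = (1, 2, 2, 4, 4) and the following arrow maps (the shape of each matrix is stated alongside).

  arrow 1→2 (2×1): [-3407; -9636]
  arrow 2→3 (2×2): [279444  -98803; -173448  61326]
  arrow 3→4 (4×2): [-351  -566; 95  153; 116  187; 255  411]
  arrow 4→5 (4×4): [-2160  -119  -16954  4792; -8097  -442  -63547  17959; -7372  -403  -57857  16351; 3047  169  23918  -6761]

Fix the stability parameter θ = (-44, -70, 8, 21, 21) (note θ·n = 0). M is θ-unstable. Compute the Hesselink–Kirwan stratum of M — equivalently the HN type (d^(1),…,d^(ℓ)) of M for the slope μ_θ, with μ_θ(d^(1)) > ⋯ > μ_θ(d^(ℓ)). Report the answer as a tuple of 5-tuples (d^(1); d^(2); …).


Interval decomposition of M: I[1,2], I[2,5], I[3,5], I[4,5]^2.
HN type (ℓ=4): μ^(1)=21; μ^(2)=8; μ^(3)=-57; μ^(4)=-70

((0, 0, 0, 4, 4); (0, 0, 2, 0, 0); (1, 1, 0, 0, 0); (0, 1, 0, 0, 0))


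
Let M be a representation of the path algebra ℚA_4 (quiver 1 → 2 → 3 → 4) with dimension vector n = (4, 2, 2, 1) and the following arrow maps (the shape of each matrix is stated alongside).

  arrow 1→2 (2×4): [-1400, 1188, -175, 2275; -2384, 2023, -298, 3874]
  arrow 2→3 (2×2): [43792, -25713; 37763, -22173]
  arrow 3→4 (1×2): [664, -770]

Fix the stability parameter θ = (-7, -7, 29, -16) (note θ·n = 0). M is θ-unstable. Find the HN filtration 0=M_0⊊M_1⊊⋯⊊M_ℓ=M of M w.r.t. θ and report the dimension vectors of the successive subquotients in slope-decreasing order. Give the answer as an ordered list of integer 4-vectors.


Via rank(M_{q-1}∘⋯∘M_p): M ≅ I[1,1]^2, I[1,3], I[1,4].
μ_θ-semistable layers: μ^(1)=29; μ^(2)=13/2; μ^(3)=-7

((0, 0, 1, 0); (0, 0, 1, 1); (4, 2, 0, 0))


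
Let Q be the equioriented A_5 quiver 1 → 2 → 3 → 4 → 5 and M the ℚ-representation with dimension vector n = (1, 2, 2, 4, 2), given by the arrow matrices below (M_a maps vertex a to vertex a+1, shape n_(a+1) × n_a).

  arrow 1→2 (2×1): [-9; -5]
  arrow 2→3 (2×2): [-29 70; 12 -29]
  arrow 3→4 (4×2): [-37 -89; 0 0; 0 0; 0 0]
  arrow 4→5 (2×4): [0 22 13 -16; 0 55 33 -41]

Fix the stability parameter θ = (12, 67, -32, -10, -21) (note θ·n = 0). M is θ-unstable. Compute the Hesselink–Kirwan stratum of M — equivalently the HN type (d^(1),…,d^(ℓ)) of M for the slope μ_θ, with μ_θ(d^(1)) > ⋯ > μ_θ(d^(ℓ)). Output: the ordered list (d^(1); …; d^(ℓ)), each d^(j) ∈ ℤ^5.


Barcode: M ≅ I[1,3], I[2,4], I[4,4], I[4,5]^2. HN layers by μ_θ (5 steps, strictly decreasing):
  μ^(1)=35/2; μ^(2)=12; μ^(3)=25/3; μ^(4)=-10; μ^(5)=-31/2

((0, 1, 1, 0, 0); (1, 0, 0, 0, 0); (0, 1, 1, 1, 0); (0, 0, 0, 1, 0); (0, 0, 0, 2, 2))


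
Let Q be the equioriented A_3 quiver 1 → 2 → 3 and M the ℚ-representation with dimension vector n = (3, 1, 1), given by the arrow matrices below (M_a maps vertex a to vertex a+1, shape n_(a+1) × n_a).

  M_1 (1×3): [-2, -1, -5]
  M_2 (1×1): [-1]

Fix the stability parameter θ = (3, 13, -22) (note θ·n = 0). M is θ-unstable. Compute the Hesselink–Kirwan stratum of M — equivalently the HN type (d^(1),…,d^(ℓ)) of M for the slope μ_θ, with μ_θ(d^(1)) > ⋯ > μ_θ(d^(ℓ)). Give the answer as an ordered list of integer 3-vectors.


Via rank(M_{q-1}∘⋯∘M_p): M ≅ I[1,1]^2, I[1,3].
μ_θ-semistable layers: μ^(1)=3; μ^(2)=-2

((2, 0, 0); (1, 1, 1))


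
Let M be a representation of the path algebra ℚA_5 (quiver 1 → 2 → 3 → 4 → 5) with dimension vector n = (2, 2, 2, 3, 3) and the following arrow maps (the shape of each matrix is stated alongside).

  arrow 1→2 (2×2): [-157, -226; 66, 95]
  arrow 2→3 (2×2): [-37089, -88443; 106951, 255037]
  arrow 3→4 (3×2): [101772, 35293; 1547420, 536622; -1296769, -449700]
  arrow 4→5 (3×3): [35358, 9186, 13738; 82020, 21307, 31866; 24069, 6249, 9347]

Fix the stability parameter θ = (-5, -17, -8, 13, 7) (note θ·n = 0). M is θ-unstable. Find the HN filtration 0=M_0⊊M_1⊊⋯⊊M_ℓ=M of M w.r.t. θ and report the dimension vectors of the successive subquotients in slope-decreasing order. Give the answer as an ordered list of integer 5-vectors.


Interval decomposition of M: I[1,2], I[1,4], I[3,5], I[4,5], I[5,5].
HN type (ℓ=5): μ^(1)=13; μ^(2)=10; μ^(3)=7; μ^(4)=-8; μ^(5)=-11

((0, 0, 0, 1, 0); (0, 0, 0, 2, 2); (0, 0, 0, 0, 1); (0, 0, 2, 0, 0); (2, 2, 0, 0, 0))


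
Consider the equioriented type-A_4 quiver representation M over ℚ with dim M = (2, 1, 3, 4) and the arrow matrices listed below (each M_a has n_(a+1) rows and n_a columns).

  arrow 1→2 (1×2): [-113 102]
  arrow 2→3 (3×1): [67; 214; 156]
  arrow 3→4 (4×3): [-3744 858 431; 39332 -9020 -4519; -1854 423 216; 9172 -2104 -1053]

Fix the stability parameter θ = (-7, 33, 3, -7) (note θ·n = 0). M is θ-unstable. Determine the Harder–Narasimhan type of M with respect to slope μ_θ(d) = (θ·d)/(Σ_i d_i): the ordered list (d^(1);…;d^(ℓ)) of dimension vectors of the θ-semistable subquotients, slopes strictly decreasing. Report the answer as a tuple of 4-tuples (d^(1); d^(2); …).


Interval decomposition of M: I[1,1], I[1,3], I[3,4]^2, I[4,4]^2.
HN type (ℓ=3): μ^(1)=18; μ^(2)=-2; μ^(3)=-7

((0, 1, 1, 0); (0, 0, 2, 2); (2, 0, 0, 2))


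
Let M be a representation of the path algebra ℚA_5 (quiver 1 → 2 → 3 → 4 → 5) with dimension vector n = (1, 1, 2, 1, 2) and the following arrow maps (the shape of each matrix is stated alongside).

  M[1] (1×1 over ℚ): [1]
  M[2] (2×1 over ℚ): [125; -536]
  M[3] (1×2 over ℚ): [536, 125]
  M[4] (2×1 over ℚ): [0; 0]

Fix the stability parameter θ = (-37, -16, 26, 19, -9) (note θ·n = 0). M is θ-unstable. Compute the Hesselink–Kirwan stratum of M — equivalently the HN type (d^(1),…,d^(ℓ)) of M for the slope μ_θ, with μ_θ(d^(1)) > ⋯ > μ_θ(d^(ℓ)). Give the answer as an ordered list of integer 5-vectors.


Via rank(M_{q-1}∘⋯∘M_p): M ≅ I[1,3], I[3,4], I[5,5]^2.
μ_θ-semistable layers: μ^(1)=26; μ^(2)=45/2; μ^(3)=-9; μ^(4)=-16; μ^(5)=-37

((0, 0, 1, 0, 0); (0, 0, 1, 1, 0); (0, 0, 0, 0, 2); (0, 1, 0, 0, 0); (1, 0, 0, 0, 0))


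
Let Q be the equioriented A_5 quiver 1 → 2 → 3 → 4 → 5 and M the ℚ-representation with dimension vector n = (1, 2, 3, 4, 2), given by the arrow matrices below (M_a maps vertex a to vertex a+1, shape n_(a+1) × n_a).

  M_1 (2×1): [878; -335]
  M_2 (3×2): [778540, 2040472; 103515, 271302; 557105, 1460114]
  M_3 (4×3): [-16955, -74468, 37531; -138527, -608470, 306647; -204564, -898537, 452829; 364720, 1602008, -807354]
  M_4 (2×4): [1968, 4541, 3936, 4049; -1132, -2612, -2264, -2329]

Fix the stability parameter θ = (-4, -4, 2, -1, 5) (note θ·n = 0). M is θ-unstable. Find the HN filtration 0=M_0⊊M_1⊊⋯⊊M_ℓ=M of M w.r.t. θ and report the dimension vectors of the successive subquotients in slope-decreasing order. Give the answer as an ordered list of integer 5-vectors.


Interval decomposition of M: I[1,2], I[2,5], I[3,4], I[3,5], I[4,4].
HN type (ℓ=4): μ^(1)=5; μ^(2)=1/2; μ^(3)=-1; μ^(4)=-4

((0, 0, 0, 0, 2); (0, 0, 3, 3, 0); (0, 0, 0, 1, 0); (1, 2, 0, 0, 0))


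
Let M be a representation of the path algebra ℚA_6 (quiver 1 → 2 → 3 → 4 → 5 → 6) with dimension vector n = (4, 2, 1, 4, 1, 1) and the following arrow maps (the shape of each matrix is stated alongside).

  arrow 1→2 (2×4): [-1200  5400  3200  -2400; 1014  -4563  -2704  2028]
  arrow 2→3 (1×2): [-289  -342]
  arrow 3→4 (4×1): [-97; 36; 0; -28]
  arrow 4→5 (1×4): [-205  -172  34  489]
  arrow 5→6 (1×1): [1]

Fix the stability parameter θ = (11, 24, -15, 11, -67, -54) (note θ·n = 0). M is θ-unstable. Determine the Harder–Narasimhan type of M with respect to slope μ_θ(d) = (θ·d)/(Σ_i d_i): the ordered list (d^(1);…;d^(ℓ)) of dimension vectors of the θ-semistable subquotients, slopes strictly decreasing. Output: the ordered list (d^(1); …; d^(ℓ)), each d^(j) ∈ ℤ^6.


Via rank(M_{q-1}∘⋯∘M_p): M ≅ I[1,1]^3, I[1,6], I[2,2], I[4,4]^3.
μ_θ-semistable layers: μ^(1)=24; μ^(2)=11; μ^(3)=-15

((0, 1, 0, 0, 0, 0); (3, 0, 0, 3, 0, 0); (1, 1, 1, 1, 1, 1))


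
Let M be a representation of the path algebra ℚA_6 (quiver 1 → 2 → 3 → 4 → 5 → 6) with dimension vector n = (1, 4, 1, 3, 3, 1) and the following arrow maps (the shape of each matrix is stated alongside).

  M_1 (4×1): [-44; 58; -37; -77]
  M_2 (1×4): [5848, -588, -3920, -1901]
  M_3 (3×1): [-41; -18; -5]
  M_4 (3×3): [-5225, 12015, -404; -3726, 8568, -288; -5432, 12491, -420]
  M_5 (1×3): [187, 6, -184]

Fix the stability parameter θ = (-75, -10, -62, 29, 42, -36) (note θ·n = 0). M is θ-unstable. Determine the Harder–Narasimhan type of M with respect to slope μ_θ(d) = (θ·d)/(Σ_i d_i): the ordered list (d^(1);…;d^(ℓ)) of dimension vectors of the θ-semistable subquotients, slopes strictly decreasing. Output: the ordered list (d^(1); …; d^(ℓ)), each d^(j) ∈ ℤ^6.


Barcode: M ≅ I[1,6], I[2,2]^3, I[4,4], I[4,5], I[5,5]. HN layers by μ_θ (6 steps, strictly decreasing):
  μ^(1)=42; μ^(2)=29; μ^(3)=35/3; μ^(4)=-10; μ^(5)=-36; μ^(6)=-75

((0, 0, 0, 0, 2, 0); (0, 0, 0, 2, 0, 0); (0, 0, 0, 1, 1, 1); (0, 3, 0, 0, 0, 0); (0, 1, 1, 0, 0, 0); (1, 0, 0, 0, 0, 0))


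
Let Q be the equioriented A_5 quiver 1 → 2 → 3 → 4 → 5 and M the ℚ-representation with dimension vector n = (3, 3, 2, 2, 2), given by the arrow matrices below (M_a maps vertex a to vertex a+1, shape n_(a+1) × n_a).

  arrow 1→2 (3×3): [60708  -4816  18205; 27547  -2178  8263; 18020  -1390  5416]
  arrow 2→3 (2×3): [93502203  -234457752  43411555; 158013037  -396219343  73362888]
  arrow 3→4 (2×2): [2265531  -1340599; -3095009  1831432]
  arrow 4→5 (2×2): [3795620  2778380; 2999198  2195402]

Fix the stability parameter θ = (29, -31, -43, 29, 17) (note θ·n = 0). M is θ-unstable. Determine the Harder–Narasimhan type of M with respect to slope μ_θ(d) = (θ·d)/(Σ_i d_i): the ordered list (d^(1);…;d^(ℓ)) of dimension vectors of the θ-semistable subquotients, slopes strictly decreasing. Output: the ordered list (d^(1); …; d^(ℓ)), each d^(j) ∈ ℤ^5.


Barcode: M ≅ I[1,2], I[1,4], I[1,5], I[5,5]. HN layers by μ_θ (5 steps, strictly decreasing):
  μ^(1)=29; μ^(2)=23; μ^(3)=17; μ^(4)=-1; μ^(5)=-15

((0, 0, 0, 1, 0); (0, 0, 0, 1, 1); (0, 0, 0, 0, 1); (1, 1, 0, 0, 0); (2, 2, 2, 0, 0))


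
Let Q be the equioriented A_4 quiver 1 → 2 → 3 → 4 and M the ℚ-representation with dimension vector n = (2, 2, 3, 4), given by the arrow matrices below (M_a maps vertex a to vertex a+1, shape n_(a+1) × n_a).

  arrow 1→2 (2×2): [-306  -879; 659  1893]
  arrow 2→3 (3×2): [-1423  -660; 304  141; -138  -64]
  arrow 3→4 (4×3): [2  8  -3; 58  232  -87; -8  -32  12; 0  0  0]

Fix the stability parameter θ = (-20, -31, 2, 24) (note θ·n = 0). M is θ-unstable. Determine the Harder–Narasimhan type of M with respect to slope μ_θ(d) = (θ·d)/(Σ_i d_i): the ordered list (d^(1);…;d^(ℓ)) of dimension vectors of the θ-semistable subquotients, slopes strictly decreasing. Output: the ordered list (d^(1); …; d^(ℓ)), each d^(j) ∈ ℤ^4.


Interval decomposition of M: I[1,3]^2, I[3,4], I[4,4]^3.
HN type (ℓ=3): μ^(1)=24; μ^(2)=2; μ^(3)=-51/2

((0, 0, 0, 4); (0, 0, 3, 0); (2, 2, 0, 0))


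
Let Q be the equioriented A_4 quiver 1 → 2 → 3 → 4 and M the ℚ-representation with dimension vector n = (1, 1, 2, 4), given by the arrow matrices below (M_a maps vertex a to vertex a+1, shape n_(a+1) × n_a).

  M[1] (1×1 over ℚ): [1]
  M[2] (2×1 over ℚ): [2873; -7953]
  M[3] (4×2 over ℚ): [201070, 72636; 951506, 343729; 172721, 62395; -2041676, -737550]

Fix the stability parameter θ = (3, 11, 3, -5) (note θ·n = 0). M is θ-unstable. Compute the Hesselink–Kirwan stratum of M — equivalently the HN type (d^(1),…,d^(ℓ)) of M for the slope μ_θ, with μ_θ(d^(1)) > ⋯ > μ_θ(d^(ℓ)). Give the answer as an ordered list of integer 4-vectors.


Barcode: M ≅ I[1,4], I[3,4], I[4,4]^2. HN layers by μ_θ (3 steps, strictly decreasing):
  μ^(1)=3; μ^(2)=-1; μ^(3)=-5

((1, 1, 1, 1); (0, 0, 1, 1); (0, 0, 0, 2))


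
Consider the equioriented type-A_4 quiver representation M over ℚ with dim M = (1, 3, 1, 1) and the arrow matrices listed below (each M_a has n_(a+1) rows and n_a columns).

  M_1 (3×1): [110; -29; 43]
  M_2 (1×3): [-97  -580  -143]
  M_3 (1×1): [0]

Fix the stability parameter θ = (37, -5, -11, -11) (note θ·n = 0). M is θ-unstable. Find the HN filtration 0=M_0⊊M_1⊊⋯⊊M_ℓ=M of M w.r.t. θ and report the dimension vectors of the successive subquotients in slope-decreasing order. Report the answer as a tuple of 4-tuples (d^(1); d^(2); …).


Via rank(M_{q-1}∘⋯∘M_p): M ≅ I[1,3], I[2,2]^2, I[4,4].
μ_θ-semistable layers: μ^(1)=7; μ^(2)=-5; μ^(3)=-11

((1, 1, 1, 0); (0, 2, 0, 0); (0, 0, 0, 1))


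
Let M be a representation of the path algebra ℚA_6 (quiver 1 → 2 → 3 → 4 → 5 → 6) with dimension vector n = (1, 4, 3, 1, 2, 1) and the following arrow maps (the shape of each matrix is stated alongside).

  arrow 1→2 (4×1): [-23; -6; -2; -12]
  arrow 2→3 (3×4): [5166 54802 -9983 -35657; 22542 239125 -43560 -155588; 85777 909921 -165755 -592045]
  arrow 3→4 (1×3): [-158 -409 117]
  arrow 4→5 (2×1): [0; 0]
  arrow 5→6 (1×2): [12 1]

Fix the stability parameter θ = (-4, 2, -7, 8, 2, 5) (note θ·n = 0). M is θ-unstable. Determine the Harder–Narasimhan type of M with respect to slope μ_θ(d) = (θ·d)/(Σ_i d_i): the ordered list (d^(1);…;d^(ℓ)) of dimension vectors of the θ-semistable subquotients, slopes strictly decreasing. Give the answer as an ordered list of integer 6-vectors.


Via rank(M_{q-1}∘⋯∘M_p): M ≅ I[1,4], I[2,2], I[2,3]^2, I[5,5], I[5,6].
μ_θ-semistable layers: μ^(1)=8; μ^(2)=5; μ^(3)=2; μ^(4)=-5/2; μ^(5)=-4

((0, 0, 0, 1, 0, 0); (0, 0, 0, 0, 0, 1); (0, 1, 0, 0, 2, 0); (0, 3, 3, 0, 0, 0); (1, 0, 0, 0, 0, 0))


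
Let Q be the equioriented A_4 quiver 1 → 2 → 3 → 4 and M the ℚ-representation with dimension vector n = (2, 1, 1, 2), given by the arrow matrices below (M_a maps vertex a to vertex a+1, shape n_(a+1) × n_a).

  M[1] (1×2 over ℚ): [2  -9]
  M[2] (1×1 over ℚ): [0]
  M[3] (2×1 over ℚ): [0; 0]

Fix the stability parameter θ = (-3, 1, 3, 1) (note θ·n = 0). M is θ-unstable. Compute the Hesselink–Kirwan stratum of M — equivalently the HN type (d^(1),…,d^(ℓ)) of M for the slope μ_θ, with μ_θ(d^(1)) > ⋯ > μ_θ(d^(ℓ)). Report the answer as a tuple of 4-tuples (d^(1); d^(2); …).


Via rank(M_{q-1}∘⋯∘M_p): M ≅ I[1,1], I[1,2], I[3,3], I[4,4]^2.
μ_θ-semistable layers: μ^(1)=3; μ^(2)=1; μ^(3)=-3

((0, 0, 1, 0); (0, 1, 0, 2); (2, 0, 0, 0))


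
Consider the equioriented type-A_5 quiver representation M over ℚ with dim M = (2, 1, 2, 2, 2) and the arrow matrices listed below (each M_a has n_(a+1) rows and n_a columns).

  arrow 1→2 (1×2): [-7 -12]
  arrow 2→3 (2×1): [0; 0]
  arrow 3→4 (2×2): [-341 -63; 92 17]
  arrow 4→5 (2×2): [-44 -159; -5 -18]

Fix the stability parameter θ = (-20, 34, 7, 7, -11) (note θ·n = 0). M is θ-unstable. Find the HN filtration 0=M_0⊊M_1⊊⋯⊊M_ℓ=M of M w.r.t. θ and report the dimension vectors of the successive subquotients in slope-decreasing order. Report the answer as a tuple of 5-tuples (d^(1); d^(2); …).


Barcode: M ≅ I[1,1], I[1,2], I[3,5]^2. HN layers by μ_θ (3 steps, strictly decreasing):
  μ^(1)=34; μ^(2)=1; μ^(3)=-20

((0, 1, 0, 0, 0); (0, 0, 2, 2, 2); (2, 0, 0, 0, 0))


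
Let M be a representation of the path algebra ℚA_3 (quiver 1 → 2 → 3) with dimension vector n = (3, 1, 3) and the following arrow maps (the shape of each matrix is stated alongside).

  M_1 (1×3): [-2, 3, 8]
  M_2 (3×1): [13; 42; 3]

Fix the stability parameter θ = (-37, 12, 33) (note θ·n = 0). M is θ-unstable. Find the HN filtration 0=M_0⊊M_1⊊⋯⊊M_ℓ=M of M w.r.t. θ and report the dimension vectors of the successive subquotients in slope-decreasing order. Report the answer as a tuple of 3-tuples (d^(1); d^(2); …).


Barcode: M ≅ I[1,1]^2, I[1,3], I[3,3]^2. HN layers by μ_θ (3 steps, strictly decreasing):
  μ^(1)=33; μ^(2)=12; μ^(3)=-37

((0, 0, 3); (0, 1, 0); (3, 0, 0))


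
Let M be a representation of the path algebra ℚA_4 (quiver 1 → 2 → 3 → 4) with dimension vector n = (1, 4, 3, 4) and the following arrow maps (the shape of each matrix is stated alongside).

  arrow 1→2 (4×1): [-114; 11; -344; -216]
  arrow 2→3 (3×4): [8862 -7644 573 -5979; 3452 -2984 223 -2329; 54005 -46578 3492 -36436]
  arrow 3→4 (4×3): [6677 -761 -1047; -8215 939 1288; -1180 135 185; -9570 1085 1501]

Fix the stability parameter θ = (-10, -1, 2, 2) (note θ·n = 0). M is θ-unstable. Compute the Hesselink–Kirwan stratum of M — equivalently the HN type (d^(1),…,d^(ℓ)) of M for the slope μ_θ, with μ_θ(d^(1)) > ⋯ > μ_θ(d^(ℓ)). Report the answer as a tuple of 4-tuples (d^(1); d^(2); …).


Interval decomposition of M: I[1,2], I[2,2], I[2,4]^2, I[3,4], I[4,4].
HN type (ℓ=3): μ^(1)=2; μ^(2)=-1; μ^(3)=-10

((0, 0, 3, 4); (0, 4, 0, 0); (1, 0, 0, 0))


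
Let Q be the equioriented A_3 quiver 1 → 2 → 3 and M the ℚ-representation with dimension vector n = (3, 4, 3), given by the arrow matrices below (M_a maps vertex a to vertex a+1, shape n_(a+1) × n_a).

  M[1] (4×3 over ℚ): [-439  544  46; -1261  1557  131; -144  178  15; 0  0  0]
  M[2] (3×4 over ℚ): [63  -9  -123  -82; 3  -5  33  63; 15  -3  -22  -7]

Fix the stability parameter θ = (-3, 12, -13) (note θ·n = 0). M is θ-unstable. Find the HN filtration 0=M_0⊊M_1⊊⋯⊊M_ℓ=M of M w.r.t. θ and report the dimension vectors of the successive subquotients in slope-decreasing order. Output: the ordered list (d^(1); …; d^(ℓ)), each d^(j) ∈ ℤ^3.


Via rank(M_{q-1}∘⋯∘M_p): M ≅ I[1,2], I[1,3]^2, I[2,3].
μ_θ-semistable layers: μ^(1)=12; μ^(2)=-1/2; μ^(3)=-3

((0, 1, 0); (0, 3, 3); (3, 0, 0))


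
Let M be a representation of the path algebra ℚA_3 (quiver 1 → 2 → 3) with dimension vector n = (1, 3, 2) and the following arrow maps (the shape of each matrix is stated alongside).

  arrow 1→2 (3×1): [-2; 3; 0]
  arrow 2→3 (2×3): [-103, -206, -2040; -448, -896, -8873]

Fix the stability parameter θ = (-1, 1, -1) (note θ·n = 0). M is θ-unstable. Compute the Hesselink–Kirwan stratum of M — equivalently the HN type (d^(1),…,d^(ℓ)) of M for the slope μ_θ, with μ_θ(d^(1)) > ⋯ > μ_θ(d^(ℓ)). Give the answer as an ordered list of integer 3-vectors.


Barcode: M ≅ I[1,3], I[2,2], I[2,3]. HN layers by μ_θ (3 steps, strictly decreasing):
  μ^(1)=1; μ^(2)=0; μ^(3)=-1

((0, 1, 0); (0, 2, 2); (1, 0, 0))


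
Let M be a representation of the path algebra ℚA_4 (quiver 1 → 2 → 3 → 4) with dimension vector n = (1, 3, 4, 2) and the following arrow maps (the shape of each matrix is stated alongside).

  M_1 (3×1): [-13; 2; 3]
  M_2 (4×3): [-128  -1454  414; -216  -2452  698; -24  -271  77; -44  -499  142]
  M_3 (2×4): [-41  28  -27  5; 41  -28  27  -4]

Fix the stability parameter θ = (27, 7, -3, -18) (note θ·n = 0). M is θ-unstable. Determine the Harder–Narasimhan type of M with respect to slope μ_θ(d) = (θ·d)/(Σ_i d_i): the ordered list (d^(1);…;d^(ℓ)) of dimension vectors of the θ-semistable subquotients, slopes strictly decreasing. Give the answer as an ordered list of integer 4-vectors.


Via rank(M_{q-1}∘⋯∘M_p): M ≅ I[1,4], I[2,2], I[2,4], I[3,3]^2.
μ_θ-semistable layers: μ^(1)=7; μ^(2)=13/4; μ^(3)=-3; μ^(4)=-14/3

((0, 1, 0, 0); (1, 1, 1, 1); (0, 0, 2, 0); (0, 1, 1, 1))


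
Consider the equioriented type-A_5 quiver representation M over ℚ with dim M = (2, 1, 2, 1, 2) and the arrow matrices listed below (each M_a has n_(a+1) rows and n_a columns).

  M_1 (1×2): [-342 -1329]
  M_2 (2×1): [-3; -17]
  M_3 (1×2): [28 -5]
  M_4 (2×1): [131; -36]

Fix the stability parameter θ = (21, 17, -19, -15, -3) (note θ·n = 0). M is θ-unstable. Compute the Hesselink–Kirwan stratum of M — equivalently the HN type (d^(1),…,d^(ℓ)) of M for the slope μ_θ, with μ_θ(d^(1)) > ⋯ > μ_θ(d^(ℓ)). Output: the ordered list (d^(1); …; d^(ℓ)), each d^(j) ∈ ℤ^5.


Via rank(M_{q-1}∘⋯∘M_p): M ≅ I[1,1], I[1,5], I[3,3], I[5,5].
μ_θ-semistable layers: μ^(1)=21; μ^(2)=1/5; μ^(3)=-3; μ^(4)=-19

((1, 0, 0, 0, 0); (1, 1, 1, 1, 1); (0, 0, 0, 0, 1); (0, 0, 1, 0, 0))


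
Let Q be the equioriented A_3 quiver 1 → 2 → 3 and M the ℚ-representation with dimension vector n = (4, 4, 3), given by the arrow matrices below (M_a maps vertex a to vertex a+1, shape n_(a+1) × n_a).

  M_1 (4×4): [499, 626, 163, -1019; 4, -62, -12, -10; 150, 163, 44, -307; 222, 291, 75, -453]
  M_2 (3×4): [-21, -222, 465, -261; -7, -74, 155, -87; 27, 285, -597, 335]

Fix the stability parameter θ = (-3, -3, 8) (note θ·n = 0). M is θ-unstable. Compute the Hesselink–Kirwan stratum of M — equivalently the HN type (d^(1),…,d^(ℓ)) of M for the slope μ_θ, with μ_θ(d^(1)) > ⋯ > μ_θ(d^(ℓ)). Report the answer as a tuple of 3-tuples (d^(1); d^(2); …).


Via rank(M_{q-1}∘⋯∘M_p): M ≅ I[1,1], I[1,2]^2, I[1,3], I[2,3], I[3,3].
μ_θ-semistable layers: μ^(1)=8; μ^(2)=-3

((0, 0, 3); (4, 4, 0))


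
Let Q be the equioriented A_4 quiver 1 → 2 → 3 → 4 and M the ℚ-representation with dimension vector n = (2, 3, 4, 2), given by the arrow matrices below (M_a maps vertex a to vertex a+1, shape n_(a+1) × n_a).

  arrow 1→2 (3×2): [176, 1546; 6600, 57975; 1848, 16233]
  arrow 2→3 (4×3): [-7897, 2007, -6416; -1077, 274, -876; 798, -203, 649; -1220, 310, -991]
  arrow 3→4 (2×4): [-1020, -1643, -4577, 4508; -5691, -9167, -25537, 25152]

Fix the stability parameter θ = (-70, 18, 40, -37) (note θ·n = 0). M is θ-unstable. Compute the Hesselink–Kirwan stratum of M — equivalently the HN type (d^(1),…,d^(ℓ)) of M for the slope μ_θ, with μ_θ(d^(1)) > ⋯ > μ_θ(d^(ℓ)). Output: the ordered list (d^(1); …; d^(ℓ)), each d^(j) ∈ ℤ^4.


Barcode: M ≅ I[1,1], I[1,4], I[2,3], I[2,4], I[3,3]. HN layers by μ_θ (4 steps, strictly decreasing):
  μ^(1)=40; μ^(2)=18; μ^(3)=7; μ^(4)=-70

((0, 0, 2, 0); (0, 1, 0, 0); (0, 2, 2, 2); (2, 0, 0, 0))


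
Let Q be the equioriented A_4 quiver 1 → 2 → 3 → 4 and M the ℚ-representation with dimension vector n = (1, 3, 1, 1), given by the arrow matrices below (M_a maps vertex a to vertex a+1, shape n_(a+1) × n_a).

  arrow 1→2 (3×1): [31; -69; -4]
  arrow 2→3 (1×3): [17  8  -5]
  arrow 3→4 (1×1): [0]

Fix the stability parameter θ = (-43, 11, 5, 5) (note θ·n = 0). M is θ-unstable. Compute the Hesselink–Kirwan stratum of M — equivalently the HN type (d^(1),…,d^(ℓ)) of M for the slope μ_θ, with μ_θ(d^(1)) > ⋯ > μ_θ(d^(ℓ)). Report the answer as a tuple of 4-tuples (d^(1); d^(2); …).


Via rank(M_{q-1}∘⋯∘M_p): M ≅ I[1,3], I[2,2]^2, I[4,4].
μ_θ-semistable layers: μ^(1)=11; μ^(2)=8; μ^(3)=5; μ^(4)=-43

((0, 2, 0, 0); (0, 1, 1, 0); (0, 0, 0, 1); (1, 0, 0, 0))


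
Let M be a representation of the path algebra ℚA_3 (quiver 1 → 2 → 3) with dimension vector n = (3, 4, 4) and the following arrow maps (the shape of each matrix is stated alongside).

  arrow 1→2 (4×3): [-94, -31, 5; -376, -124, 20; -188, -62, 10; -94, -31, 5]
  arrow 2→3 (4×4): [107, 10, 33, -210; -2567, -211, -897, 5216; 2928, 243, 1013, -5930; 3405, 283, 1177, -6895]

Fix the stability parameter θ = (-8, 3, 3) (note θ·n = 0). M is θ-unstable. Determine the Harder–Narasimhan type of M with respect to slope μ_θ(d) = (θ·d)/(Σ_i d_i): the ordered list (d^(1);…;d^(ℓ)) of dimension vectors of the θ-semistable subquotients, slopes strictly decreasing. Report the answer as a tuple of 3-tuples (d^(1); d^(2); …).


Interval decomposition of M: I[1,1]^2, I[1,3], I[2,3]^3.
HN type (ℓ=2): μ^(1)=3; μ^(2)=-8

((0, 4, 4); (3, 0, 0))


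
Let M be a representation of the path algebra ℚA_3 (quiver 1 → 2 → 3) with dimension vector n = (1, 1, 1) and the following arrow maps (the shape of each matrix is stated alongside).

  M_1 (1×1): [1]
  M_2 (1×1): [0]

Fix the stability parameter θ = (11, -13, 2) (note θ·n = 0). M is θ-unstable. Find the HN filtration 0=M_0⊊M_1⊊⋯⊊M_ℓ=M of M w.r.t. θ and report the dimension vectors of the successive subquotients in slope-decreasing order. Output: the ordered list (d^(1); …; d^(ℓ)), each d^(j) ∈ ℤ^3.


Via rank(M_{q-1}∘⋯∘M_p): M ≅ I[1,2], I[3,3].
μ_θ-semistable layers: μ^(1)=2; μ^(2)=-1

((0, 0, 1); (1, 1, 0))


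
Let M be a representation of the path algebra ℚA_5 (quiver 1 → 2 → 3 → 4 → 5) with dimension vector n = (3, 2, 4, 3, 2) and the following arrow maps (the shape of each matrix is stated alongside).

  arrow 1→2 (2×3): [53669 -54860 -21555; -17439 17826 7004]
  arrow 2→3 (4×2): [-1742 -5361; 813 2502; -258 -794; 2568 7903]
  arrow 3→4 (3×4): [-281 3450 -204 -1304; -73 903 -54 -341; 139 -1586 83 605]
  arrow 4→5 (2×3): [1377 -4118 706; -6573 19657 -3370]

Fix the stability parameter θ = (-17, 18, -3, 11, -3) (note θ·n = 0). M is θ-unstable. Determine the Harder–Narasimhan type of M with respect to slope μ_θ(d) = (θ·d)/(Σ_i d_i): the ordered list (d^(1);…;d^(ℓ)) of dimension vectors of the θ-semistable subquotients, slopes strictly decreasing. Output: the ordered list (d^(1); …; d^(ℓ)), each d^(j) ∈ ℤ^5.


Via rank(M_{q-1}∘⋯∘M_p): M ≅ I[1,1], I[1,5]^2, I[3,3], I[3,4].
μ_θ-semistable layers: μ^(1)=11; μ^(2)=23/4; μ^(3)=-3; μ^(4)=-17

((0, 0, 0, 1, 0); (0, 2, 2, 2, 2); (0, 0, 2, 0, 0); (3, 0, 0, 0, 0))


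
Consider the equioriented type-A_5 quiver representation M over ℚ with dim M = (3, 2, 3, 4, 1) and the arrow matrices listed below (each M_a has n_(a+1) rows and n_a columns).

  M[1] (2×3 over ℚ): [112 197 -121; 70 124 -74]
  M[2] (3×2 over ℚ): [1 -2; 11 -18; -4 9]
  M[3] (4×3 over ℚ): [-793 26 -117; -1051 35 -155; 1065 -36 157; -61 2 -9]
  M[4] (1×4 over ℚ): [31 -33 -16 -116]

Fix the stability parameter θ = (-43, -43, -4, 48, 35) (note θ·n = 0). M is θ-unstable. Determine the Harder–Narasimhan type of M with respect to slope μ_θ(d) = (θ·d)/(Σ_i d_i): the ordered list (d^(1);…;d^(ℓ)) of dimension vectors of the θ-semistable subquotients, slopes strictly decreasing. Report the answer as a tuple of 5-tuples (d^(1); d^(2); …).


Barcode: M ≅ I[1,1], I[1,4], I[1,5], I[3,3], I[4,4]^2. HN layers by μ_θ (4 steps, strictly decreasing):
  μ^(1)=48; μ^(2)=83/2; μ^(3)=-4; μ^(4)=-43

((0, 0, 0, 3, 0); (0, 0, 0, 1, 1); (0, 0, 3, 0, 0); (3, 2, 0, 0, 0))


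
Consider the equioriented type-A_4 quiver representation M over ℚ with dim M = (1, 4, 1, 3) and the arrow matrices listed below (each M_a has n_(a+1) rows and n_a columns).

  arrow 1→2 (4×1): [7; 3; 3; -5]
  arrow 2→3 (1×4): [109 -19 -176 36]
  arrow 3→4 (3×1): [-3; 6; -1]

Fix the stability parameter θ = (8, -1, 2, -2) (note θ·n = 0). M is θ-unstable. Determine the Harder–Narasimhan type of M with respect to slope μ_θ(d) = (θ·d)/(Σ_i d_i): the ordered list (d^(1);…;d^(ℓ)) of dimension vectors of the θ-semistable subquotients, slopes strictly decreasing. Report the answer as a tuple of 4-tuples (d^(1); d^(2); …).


Via rank(M_{q-1}∘⋯∘M_p): M ≅ I[1,4], I[2,2]^3, I[4,4]^2.
μ_θ-semistable layers: μ^(1)=7/4; μ^(2)=-1; μ^(3)=-2

((1, 1, 1, 1); (0, 3, 0, 0); (0, 0, 0, 2))


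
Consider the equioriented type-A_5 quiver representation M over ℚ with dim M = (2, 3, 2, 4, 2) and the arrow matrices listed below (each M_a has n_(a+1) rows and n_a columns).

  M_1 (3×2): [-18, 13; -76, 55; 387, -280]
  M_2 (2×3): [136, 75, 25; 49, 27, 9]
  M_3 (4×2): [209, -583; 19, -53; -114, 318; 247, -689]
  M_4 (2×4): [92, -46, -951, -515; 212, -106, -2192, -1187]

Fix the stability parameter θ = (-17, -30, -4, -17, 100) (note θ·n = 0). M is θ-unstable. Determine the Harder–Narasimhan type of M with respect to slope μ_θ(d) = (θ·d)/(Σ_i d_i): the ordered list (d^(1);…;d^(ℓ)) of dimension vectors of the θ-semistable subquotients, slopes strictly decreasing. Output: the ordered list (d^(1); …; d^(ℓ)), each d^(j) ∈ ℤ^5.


Barcode: M ≅ I[1,3], I[1,5], I[2,2], I[4,4]^2, I[4,5]. HN layers by μ_θ (6 steps, strictly decreasing):
  μ^(1)=100; μ^(2)=-4; μ^(3)=-21/2; μ^(4)=-17; μ^(5)=-47/2; μ^(6)=-30

((0, 0, 0, 0, 2); (0, 0, 1, 0, 0); (0, 0, 1, 1, 0); (0, 0, 0, 3, 0); (2, 2, 0, 0, 0); (0, 1, 0, 0, 0))


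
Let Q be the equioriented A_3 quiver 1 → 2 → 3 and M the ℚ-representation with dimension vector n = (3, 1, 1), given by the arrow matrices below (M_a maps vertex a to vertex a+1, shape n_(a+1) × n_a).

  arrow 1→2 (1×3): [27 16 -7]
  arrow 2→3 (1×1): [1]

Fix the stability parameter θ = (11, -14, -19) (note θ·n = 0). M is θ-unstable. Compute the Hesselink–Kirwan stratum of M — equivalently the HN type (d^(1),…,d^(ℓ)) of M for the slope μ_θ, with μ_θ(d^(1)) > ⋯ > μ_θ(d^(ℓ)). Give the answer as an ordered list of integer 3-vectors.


Interval decomposition of M: I[1,1]^2, I[1,3].
HN type (ℓ=2): μ^(1)=11; μ^(2)=-22/3

((2, 0, 0); (1, 1, 1))


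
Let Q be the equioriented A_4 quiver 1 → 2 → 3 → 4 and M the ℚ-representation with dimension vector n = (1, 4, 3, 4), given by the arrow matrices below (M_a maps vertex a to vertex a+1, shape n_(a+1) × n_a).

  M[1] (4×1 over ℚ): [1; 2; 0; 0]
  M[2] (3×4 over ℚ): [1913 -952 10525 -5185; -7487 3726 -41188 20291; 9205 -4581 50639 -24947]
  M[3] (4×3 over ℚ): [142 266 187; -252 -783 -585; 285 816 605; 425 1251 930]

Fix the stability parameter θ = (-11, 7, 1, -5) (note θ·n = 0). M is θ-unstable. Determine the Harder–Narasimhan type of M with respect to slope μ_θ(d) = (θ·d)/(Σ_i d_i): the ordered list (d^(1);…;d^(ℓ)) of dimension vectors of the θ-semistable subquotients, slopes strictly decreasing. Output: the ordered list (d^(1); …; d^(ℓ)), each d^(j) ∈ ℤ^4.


Barcode: M ≅ I[1,4], I[2,2], I[2,4]^2, I[4,4]. HN layers by μ_θ (4 steps, strictly decreasing):
  μ^(1)=7; μ^(2)=1; μ^(3)=-5; μ^(4)=-11

((0, 1, 0, 0); (0, 3, 3, 3); (0, 0, 0, 1); (1, 0, 0, 0))


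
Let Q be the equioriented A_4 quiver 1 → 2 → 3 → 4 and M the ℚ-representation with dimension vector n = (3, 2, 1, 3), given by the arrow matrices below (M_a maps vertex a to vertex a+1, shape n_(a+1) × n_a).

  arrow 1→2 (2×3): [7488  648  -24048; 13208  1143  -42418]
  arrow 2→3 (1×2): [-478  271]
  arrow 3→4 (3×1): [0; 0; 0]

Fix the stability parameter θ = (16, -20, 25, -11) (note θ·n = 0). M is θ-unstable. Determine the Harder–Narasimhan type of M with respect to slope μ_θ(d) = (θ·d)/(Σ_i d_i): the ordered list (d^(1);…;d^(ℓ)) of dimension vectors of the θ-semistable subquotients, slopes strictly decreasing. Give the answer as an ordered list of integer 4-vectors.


Interval decomposition of M: I[1,1]^2, I[1,3], I[2,2], I[4,4]^3.
HN type (ℓ=5): μ^(1)=25; μ^(2)=16; μ^(3)=-2; μ^(4)=-11; μ^(5)=-20

((0, 0, 1, 0); (2, 0, 0, 0); (1, 1, 0, 0); (0, 0, 0, 3); (0, 1, 0, 0))


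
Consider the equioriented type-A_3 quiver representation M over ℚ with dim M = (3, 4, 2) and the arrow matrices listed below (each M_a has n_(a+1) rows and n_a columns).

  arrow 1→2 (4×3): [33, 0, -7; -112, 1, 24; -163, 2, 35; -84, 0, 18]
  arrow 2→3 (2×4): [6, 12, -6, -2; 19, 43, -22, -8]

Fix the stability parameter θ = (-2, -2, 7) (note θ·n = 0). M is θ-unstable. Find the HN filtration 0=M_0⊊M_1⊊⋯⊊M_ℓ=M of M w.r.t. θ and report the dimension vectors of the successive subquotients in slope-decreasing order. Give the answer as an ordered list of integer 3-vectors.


Barcode: M ≅ I[1,2]^2, I[1,3], I[2,3]. HN layers by μ_θ (2 steps, strictly decreasing):
  μ^(1)=7; μ^(2)=-2

((0, 0, 2); (3, 4, 0))


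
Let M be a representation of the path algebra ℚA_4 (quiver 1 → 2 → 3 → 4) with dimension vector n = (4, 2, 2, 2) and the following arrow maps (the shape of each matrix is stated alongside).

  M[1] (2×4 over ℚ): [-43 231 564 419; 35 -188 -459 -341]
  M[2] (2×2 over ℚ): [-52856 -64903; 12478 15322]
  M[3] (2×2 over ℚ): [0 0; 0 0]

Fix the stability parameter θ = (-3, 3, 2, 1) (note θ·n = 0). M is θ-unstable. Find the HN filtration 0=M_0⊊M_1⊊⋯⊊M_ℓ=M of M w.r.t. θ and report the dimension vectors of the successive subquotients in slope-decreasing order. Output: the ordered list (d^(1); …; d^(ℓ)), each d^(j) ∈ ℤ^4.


Via rank(M_{q-1}∘⋯∘M_p): M ≅ I[1,1]^2, I[1,3]^2, I[4,4]^2.
μ_θ-semistable layers: μ^(1)=5/2; μ^(2)=1; μ^(3)=-3

((0, 2, 2, 0); (0, 0, 0, 2); (4, 0, 0, 0))


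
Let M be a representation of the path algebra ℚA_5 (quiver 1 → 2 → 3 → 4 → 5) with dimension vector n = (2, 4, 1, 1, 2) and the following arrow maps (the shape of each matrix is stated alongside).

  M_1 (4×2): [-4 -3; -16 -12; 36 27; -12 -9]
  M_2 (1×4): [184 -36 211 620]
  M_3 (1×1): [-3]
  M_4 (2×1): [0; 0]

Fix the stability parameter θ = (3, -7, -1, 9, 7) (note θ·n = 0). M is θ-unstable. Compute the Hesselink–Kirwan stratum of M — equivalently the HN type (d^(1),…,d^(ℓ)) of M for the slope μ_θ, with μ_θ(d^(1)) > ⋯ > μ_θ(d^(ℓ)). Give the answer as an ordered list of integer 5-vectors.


Barcode: M ≅ I[1,1], I[1,4], I[2,2]^3, I[5,5]^2. HN layers by μ_θ (6 steps, strictly decreasing):
  μ^(1)=9; μ^(2)=7; μ^(3)=3; μ^(4)=-1; μ^(5)=-2; μ^(6)=-7

((0, 0, 0, 1, 0); (0, 0, 0, 0, 2); (1, 0, 0, 0, 0); (0, 0, 1, 0, 0); (1, 1, 0, 0, 0); (0, 3, 0, 0, 0))


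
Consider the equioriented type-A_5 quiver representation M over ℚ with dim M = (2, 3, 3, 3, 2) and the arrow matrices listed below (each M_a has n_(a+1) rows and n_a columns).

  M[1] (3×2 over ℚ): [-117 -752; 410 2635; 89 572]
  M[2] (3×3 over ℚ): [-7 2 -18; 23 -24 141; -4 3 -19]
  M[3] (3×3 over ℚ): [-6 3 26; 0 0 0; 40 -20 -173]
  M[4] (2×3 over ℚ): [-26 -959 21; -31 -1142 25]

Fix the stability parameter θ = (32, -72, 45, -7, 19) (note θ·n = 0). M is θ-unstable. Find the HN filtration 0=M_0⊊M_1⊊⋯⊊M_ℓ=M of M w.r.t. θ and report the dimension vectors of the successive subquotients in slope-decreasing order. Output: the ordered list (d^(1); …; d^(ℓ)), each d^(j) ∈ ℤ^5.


Via rank(M_{q-1}∘⋯∘M_p): M ≅ I[1,3], I[1,5], I[2,5], I[4,4].
μ_θ-semistable layers: μ^(1)=45; μ^(2)=19; μ^(3)=-7; μ^(4)=-20; μ^(5)=-72

((0, 0, 1, 0, 0); (0, 0, 2, 2, 2); (0, 0, 0, 1, 0); (2, 2, 0, 0, 0); (0, 1, 0, 0, 0))


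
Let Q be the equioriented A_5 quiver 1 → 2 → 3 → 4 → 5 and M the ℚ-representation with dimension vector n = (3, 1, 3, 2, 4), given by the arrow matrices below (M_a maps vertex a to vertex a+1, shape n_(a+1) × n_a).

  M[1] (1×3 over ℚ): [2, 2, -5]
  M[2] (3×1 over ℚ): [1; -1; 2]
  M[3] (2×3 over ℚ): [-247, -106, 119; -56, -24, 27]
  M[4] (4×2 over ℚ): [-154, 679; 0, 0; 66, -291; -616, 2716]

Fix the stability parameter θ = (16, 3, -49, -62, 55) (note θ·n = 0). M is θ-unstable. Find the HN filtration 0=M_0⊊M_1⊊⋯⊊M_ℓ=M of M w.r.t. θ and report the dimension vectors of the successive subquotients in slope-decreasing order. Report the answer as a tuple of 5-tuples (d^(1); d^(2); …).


Interval decomposition of M: I[1,1]^2, I[1,4], I[3,3], I[3,5], I[5,5]^3.
HN type (ℓ=5): μ^(1)=55; μ^(2)=16; μ^(3)=-23; μ^(4)=-49; μ^(5)=-111/2

((0, 0, 0, 0, 4); (2, 0, 0, 0, 0); (1, 1, 1, 1, 0); (0, 0, 1, 0, 0); (0, 0, 1, 1, 0))


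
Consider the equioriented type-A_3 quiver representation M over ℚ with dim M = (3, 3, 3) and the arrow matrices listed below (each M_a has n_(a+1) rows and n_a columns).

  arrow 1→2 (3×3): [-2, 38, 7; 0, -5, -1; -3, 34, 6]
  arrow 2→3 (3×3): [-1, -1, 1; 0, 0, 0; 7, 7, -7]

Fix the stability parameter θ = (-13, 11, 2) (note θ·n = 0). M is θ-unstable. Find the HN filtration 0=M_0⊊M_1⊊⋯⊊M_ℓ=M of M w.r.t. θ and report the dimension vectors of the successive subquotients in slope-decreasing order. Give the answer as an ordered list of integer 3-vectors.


Barcode: M ≅ I[1,2]^2, I[1,3], I[3,3]^2. HN layers by μ_θ (4 steps, strictly decreasing):
  μ^(1)=11; μ^(2)=13/2; μ^(3)=2; μ^(4)=-13

((0, 2, 0); (0, 1, 1); (0, 0, 2); (3, 0, 0))


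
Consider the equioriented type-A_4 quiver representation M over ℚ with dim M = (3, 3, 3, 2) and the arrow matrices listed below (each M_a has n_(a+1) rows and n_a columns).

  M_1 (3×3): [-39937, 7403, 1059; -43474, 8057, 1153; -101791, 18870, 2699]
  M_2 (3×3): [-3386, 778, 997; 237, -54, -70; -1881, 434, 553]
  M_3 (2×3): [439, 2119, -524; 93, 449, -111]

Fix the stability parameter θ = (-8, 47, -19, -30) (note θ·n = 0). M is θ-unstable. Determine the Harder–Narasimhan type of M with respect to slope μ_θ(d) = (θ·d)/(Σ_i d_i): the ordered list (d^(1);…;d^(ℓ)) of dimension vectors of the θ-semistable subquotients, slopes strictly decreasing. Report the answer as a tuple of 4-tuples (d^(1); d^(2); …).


Via rank(M_{q-1}∘⋯∘M_p): M ≅ I[1,3], I[1,4]^2.
μ_θ-semistable layers: μ^(1)=14; μ^(2)=-2/3; μ^(3)=-8

((0, 1, 1, 0); (0, 2, 2, 2); (3, 0, 0, 0))


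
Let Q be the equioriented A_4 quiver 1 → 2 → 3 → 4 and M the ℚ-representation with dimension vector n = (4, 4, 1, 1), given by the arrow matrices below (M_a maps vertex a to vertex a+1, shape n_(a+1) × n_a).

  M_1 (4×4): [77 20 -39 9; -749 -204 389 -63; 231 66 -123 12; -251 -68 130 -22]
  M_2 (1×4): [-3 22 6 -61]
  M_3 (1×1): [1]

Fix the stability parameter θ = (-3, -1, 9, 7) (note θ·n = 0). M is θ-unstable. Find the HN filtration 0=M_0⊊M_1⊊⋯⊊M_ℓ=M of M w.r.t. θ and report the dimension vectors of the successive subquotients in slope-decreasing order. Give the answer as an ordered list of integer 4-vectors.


Barcode: M ≅ I[1,1], I[1,2]^2, I[1,4], I[2,2]. HN layers by μ_θ (3 steps, strictly decreasing):
  μ^(1)=8; μ^(2)=-1; μ^(3)=-3

((0, 0, 1, 1); (0, 4, 0, 0); (4, 0, 0, 0))


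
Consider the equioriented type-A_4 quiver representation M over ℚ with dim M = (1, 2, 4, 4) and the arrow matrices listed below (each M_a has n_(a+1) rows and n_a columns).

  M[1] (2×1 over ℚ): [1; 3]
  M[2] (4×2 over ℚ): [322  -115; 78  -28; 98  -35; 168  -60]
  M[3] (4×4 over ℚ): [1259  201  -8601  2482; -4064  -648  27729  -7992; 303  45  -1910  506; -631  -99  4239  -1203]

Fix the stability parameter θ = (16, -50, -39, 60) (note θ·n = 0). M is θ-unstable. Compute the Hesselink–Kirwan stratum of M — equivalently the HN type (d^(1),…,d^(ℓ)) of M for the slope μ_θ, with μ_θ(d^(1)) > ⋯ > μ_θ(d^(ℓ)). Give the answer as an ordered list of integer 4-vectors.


Via rank(M_{q-1}∘⋯∘M_p): M ≅ I[1,4], I[2,4], I[3,3], I[3,4], I[4,4].
μ_θ-semistable layers: μ^(1)=60; μ^(2)=-73/3; μ^(3)=-39; μ^(4)=-50

((0, 0, 0, 4); (1, 1, 1, 0); (0, 0, 3, 0); (0, 1, 0, 0))
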